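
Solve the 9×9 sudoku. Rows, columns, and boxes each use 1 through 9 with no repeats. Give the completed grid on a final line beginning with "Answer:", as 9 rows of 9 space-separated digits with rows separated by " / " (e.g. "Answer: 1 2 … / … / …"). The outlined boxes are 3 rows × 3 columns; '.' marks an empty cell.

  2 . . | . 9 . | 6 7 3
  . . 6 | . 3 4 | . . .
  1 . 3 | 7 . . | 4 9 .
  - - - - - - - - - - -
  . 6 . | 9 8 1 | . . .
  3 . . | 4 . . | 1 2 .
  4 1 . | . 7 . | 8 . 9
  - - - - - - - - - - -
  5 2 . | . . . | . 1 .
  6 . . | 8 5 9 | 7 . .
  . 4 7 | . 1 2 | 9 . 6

Step 1. [r6c4∈{2,3,5,6}] across box 5, 2 lands solely at r6c4 ⇒ r6c4=2.
Step 2. [r6c3∈{5}] r6c3 has the single candidate 5, so r6c3=5.
Step 3. [r7c7∈{3}] r7c7 is down to just 3 ⇒ r7c7=3.
Step 4. [r2c9∈{1,2,5,8}] 1 has one home in col 9: r2c9 ⇒ r2c9=1.
Step 5. [r2c4∈{5}] only 5 remains possible at r2c4, so r2c4=5.
Step 6. [r3c9∈{2,5,8}] in box 3, 5 fits only at r3c9 ⇒ r3c9=5.
Step 7. [r3c2∈{8}] r3c2 is down to just 8. So r3c2=8.
Step 8. [r3c6∈{6}] r3c6 has the single candidate 6, so r3c6=6.
Step 9. [r7c9∈{4,8}] across col 9, 8 lands solely at r7c9 ⇒ r7c9=8.
Step 10. [r4c8∈{3,4,5}] r4c8 is the only open cell in row 4 admitting 3, so r4c8=3.
Step 11. [r4c1∈{7}] r4c1's peers cover all but 7. So r4c1=7.
Step 12. [r5c2∈{9}] r5c2 is down to just 9, so r5c2=9.
Step 13. [r8c9∈{2,4}] 2 has one home in row 8: r8c9 ⇒ r8c9=2.
Step 14. [r5c5∈{6}] nothing but 6 survives at r5c5, so r5c5=6.
Step 15. [r6c6∈{3}] r6c6 is down to just 3. So r6c6=3.
Step 16. [r9c8∈{5}] nothing but 5 survives at r9c8 ⇒ r9c8=5.
Step 17. [r9c4∈{3}] r9c4's peers cover all but 3, so r9c4=3.
Step 18. [r5c3∈{8}] r5c3 has the single candidate 8. So r5c3=8.
Step 19. [r1c6∈{8}] r1c6 has the single candidate 8 ⇒ r1c6=8.
Step 20. [r4c9∈{4}] only 4 remains possible at r4c9, so r4c9=4.
Step 21. [r7c6∈{7}] only 7 remains possible at r7c6 ⇒ r7c6=7.
Step 22. [r1c2∈{5}] r1c2 has the single candidate 5. So r1c2=5.
Step 23. [r3c5∈{2}] only 2 remains possible at r3c5, so r3c5=2.
Step 24. [r5c9∈{7}] nothing but 7 survives at r5c9 ⇒ r5c9=7.
Step 25. [r2c2∈{7}] r2c2 has the single candidate 7, so r2c2=7.
Step 26. [r1c4∈{1}] r1c4's peers cover all but 1. So r1c4=1.
Step 27. [r2c8∈{8}] only 8 remains possible at r2c8 ⇒ r2c8=8.
Step 28. [r2c1∈{9}] r2c1 has the single candidate 9, so r2c1=9.
Step 29. [r4c3∈{2}] nothing but 2 survives at r4c3. So r4c3=2.
Step 30. [r2c7∈{2}] r2c7 has the single candidate 2 ⇒ r2c7=2.
Step 31. [r1c3∈{4}] nothing but 4 survives at r1c3 ⇒ r1c3=4.
Step 32. [r8c3∈{1}] r8c3's peers cover all but 1, so r8c3=1.
Step 33. [r9c1∈{8}] r9c1 has the single candidate 8, so r9c1=8.
Step 34. [r6c8∈{6}] r6c8's peers cover all but 6, so r6c8=6.
Step 35. [r8c2∈{3}] only 3 remains possible at r8c2, so r8c2=3.
Step 36. [r7c4∈{6}] only 6 remains possible at r7c4, so r7c4=6.
Step 37. [r5c6∈{5}] r5c6 has the single candidate 5. So r5c6=5.
Step 38. [r7c3∈{9}] nothing but 9 survives at r7c3. So r7c3=9.
Step 39. [r8c8∈{4}] r8c8's peers cover all but 4, so r8c8=4.
Step 40. [r4c7∈{5}] r4c7's peers cover all but 5. So r4c7=5.
Step 41. [r7c5∈{4}] r7c5 is down to just 4 ⇒ r7c5=4.

Answer: 2 5 4 1 9 8 6 7 3 / 9 7 6 5 3 4 2 8 1 / 1 8 3 7 2 6 4 9 5 / 7 6 2 9 8 1 5 3 4 / 3 9 8 4 6 5 1 2 7 / 4 1 5 2 7 3 8 6 9 / 5 2 9 6 4 7 3 1 8 / 6 3 1 8 5 9 7 4 2 / 8 4 7 3 1 2 9 5 6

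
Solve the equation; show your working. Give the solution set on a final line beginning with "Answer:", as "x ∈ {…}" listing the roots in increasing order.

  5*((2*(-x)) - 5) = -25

Step 1. [5*((2*(-x)) - 5) = -25] divide by the outer 5. So div: (2*(-x)) - 5 = -5.
Step 2. [(2*(-x)) - 5 = -5] peel the -5: add 5 from each side. So sub: 2*(-x) = 0.
Step 3. [2*(-x) = 0] divide by the outer 2 ⇒ div: -x = 0.
Step 4. [-x = 0] leading − — multiply by −1. So neg: x = 0.

Answer: x ∈ {0}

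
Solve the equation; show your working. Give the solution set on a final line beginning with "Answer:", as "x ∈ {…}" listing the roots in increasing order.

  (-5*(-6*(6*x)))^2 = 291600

Step 1. [(-5*(-6*(6*x)))^2 = 291600] √ both sides: 291600 ≥ 0 gives two branches, so sqrt: -5*(-6*(6*x)) = 540 or -540.
Step 2. [-5*(-6*(6*x)) = 540 or -540] -5·(inner) — divide through by -5 ⇒ div: -6*(6*x) = -108 or 108.
Step 3. [-6*(6*x) = -108 or 108] leading coefficient -6: divide by -6. So div: 6*x = 18 or -18.
Step 4. [6*x = 18 or -18] divide by the outer 6. So div: x = 3 or -3.

Answer: x ∈ {-3, 3}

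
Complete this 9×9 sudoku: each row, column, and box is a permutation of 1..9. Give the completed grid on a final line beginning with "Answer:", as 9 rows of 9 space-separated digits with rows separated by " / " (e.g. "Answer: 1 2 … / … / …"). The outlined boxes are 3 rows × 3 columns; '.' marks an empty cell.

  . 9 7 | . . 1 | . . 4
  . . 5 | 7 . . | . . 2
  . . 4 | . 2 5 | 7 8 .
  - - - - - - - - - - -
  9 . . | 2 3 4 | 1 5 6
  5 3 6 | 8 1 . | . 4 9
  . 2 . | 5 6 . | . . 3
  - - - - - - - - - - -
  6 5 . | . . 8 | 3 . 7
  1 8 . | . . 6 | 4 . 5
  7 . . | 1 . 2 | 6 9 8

Step 1. [r3c4∈{3,6,9}] row 3 places 9 nowhere but r3c4, so r3c4=9.
Step 2. [r2c6∈{3}] r2c6 has the single candidate 3. So r2c6=3.
Step 3. [r2c1∈{8}] r2c1's peers cover all but 8 ⇒ r2c1=8.
Step 4. [r7c4∈{4}] r7c4's peers cover all but 4. So r7c4=4.
Step 5. [r1c8∈{3,6}] 3 has one home in col 8: r1c8 ⇒ r1c8=3.
Step 6. [r8c8∈{2}] r8c8 is down to just 2. So r8c8=2.
Step 7. [r3c9∈{1}] nothing but 1 survives at r3c9 ⇒ r3c9=1.
Step 8. [r7c5∈{9}] nothing but 9 survives at r7c5, so r7c5=9.
Step 9. [r3c2∈{6}] r3c2's peers cover all but 6 ⇒ r3c2=6.
Step 10. [r8c3∈{3,9}] row 8 places 9 nowhere but r8c3. So r8c3=9.
Step 11. [r6c6∈{7,9}] r6c6 is the only open cell in row 6 admitting 9. So r6c6=9.
Step 12. [r6c7∈{8}] r6c7's peers cover all but 8. So r6c7=8.
Step 13. [r2c5∈{4}] r2c5's peers cover all but 4. So r2c5=4.
Step 14. [r6c3∈{1}] r6c3's peers cover all but 1 ⇒ r6c3=1.
Step 15. [r4c2∈{7}] r4c2 is down to just 7. So r4c2=7.
Step 16. [r6c1∈{4}] nothing but 4 survives at r6c1. So r6c1=4.
Step 17. [r1c1∈{2}] r1c1's peers cover all but 2. So r1c1=2.
Step 18. [r3c1∈{3}] r3c1's peers cover all but 3. So r3c1=3.
Step 19. [r9c3∈{3}] r9c3 is down to just 3 ⇒ r9c3=3.
Step 20. [r1c4∈{6}] r1c4 is down to just 6 ⇒ r1c4=6.
Step 21. [r8c4∈{3}] nothing but 3 survives at r8c4. So r8c4=3.
Step 22. [r8c5∈{7}] r8c5 has the single candidate 7. So r8c5=7.
Step 23. [r1c7∈{5}] r1c7 has the single candidate 5 ⇒ r1c7=5.
Step 24. [r7c8∈{1}] r7c8's peers cover all but 1 ⇒ r7c8=1.
Step 25. [r9c5∈{5}] nothing but 5 survives at r9c5, so r9c5=5.
Step 26. [r5c7∈{2}] r5c7 is down to just 2, so r5c7=2.
Step 27. [r2c7∈{9}] r2c7 has the single candidate 9. So r2c7=9.
Step 28. [r7c3∈{2}] r7c3's peers cover all but 2, so r7c3=2.
Step 29. [r9c2∈{4}] only 4 remains possible at r9c2, so r9c2=4.
Step 30. [r6c8∈{7}] r6c8's peers cover all but 7 ⇒ r6c8=7.
Step 31. [r2c2∈{1}] r2c2's peers cover all but 1. So r2c2=1.
Step 32. [r1c5∈{8}] r1c5 has the single candidate 8. So r1c5=8.
Step 33. [r2c8∈{6}] r2c8's peers cover all but 6, so r2c8=6.
Step 34. [r5c6∈{7}] r5c6's peers cover all but 7 ⇒ r5c6=7.
Step 35. [r4c3∈{8}] only 8 remains possible at r4c3 ⇒ r4c3=8.

Answer: 2 9 7 6 8 1 5 3 4 / 8 1 5 7 4 3 9 6 2 / 3 6 4 9 2 5 7 8 1 / 9 7 8 2 3 4 1 5 6 / 5 3 6 8 1 7 2 4 9 / 4 2 1 5 6 9 8 7 3 / 6 5 2 4 9 8 3 1 7 / 1 8 9 3 7 6 4 2 5 / 7 4 3 1 5 2 6 9 8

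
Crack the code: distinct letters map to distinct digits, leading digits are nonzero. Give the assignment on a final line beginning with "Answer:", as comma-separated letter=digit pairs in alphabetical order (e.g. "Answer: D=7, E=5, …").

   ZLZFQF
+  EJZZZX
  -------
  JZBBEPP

Step 1. [col 1: F + X ≡ P (mod 10)] F=4 is one option consistent with column 1 (F + X ≡ P (mod 10), carry-in 0) — take it. So F=4.
Step 2. [J] adding two 6-digit numbers gives at most 6+1 digits, and here it does — J is that final carry and must be 1, so J=1.
Step 3. [col 1: F + X ≡ P (mod 10)] no forcing yet in column 1 (carry-in 0); X=3 is free and consistent — try it. So X=3.
Step 4. [col 1: F + X ≡ P (mod 10)] in column 1 we have F+X≡P with carry-in 0; given F=4, X=3 and digits 1,3,4 already taken and all letters distinct, that pins P to 7. So P=7.
Step 5. [col 2: Q + Z ≡ P (mod 10)] Z=5 is one option consistent with column 2 (Q + Z ≡ P (mod 10), carry-in 0) — take it. So Z=5.
Step 6. [col 2: Q + Z ≡ P (mod 10)] column 2: given Z=5, P=7, carry-in 0, and digits 1,3,4,5,7 already taken and all letters distinct, Q+Z≡P (mod 10) forces Q=2, so Q=2.
Step 7. [col 3: F + Z ≡ E (mod 10)] column 3 reads F+Z+carry(0)=E with F=4, Z=5; with digits 1,2,3,4,5,7 already taken and all letters distinct, the only value for E is 9. So E=9.
Step 8. [col 4: Z + Z ≡ B (mod 10)] column 4: given Z=5, carry-in 0, and digits 1,2,3,4,5,7,9 already taken and all letters distinct, Z+Z≡B (mod 10) forces B=0. So B=0.
Step 9. [col 5: L + J ≡ B (mod 10)] column 5 reads L+J+carry(1)=B with J=1, B=0; with digits 0,1,2,3,4,5,7,9 already taken and all letters distinct, the only value for L is 8, so L=8.

Answer: B=0, E=9, F=4, J=1, L=8, P=7, Q=2, X=3, Z=5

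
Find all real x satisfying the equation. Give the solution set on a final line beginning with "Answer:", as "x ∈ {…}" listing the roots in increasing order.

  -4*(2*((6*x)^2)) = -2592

Step 1. [-4*(2*((6*x)^2)) = -2592] LHS = -4·(…); ÷-4 both sides ⇒ div: 2*((6*x)^2) = 648.
Step 2. [2*((6*x)^2) = 648] 2 out front; divide by 2. So div: (6*x)^2 = 324.
Step 3. [(6*x)^2 = 324] √ both sides: 324 ≥ 0 gives two branches ⇒ sqrt: 6*x = 18 or -18.
Step 4. [6*x = 18 or -18] divide by the outer 6. So div: x = 3 or -3.

Answer: x ∈ {-3, 3}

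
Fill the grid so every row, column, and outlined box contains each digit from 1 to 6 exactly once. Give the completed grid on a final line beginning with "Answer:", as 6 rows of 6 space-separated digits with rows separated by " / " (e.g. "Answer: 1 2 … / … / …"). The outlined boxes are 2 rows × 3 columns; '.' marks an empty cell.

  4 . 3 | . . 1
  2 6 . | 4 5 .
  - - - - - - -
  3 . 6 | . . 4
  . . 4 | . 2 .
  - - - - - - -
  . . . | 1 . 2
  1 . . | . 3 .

Step 1. [r4c1∈{5}] only 5 remains possible at r4c1. So r4c1=5.
Step 2. [r6c6∈{5,6}] across col 6, 5 lands solely at r6c6 ⇒ r6c6=5.
Step 3. [r6c4∈{6}] only 6 remains possible at r6c4, so r6c4=6.
Step 4. [r3c2∈{1,2}] across row 3, 2 lands solely at r3c2, so r3c2=2.
Step 5. [r5c2∈{3,4,5}] in row 5, 3 fits only at r5c2 ⇒ r5c2=3.
Step 6. [r4c6∈{3,6}] r4c6 is the only open cell in row 4 admitting 6 ⇒ r4c6=6.
Step 7. [r1c5∈{6}] r1c5 has the single candidate 6, so r1c5=6.
Step 8. [r6c2∈{4}] r6c2's peers cover all but 4, so r6c2=4.
Step 9. [r2c6∈{3}] nothing but 3 survives at r2c6 ⇒ r2c6=3.
Step 10. [r4c4∈{3}] only 3 remains possible at r4c4. So r4c4=3.
Step 11. [r4c2∈{1}] r4c2 is down to just 1, so r4c2=1.
Step 12. [r1c2∈{5}] only 5 remains possible at r1c2. So r1c2=5.
Step 13. [r5c3∈{5}] only 5 remains possible at r5c3, so r5c3=5.
Step 14. [r5c5∈{4}] nothing but 4 survives at r5c5, so r5c5=4.
Step 15. [r2c3∈{1}] r2c3 is down to just 1 ⇒ r2c3=1.
Step 16. [r6c3∈{2}] r6c3 has the single candidate 2, so r6c3=2.
Step 17. [r5c1∈{6}] only 6 remains possible at r5c1, so r5c1=6.
Step 18. [r3c5∈{1}] r3c5 is down to just 1, so r3c5=1.
Step 19. [r1c4∈{2}] only 2 remains possible at r1c4. So r1c4=2.
Step 20. [r3c4∈{5}] nothing but 5 survives at r3c4 ⇒ r3c4=5.

Answer: 4 5 3 2 6 1 / 2 6 1 4 5 3 / 3 2 6 5 1 4 / 5 1 4 3 2 6 / 6 3 5 1 4 2 / 1 4 2 6 3 5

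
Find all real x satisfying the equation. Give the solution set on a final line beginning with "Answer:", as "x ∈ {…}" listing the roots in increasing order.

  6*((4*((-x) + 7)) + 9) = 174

Step 1. [6*((4*((-x) + 7)) + 9) = 174] divide by the outer 6 ⇒ div: (4*((-x) + 7)) + 9 = 29.
Step 2. [(4*((-x) + 7)) + 9 = 29] +9 is outermost — subtract 9 both sides. So sub: 4*((-x) + 7) = 20.
Step 3. [4*((-x) + 7) = 20] 4 out front; divide by 4 ⇒ div: (-x) + 7 = 5.
Step 4. [(-x) + 7 = 5] +7 is outermost — subtract 7 both sides. So sub: -x = -2.
Step 5. [-x = -2] flip signs both sides. So neg: x = 2.

Answer: x ∈ {2}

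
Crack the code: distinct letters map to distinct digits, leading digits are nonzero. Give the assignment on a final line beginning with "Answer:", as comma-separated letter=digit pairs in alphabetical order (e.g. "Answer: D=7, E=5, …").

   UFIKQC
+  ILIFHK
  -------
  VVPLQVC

Step 1. [V] V is the leading digit of a 7-digit sum of two 6-digit numbers; the final carry is exactly 1 ⇒ V=1.
Step 2. [col 1: C + K ≡ C (mod 10)] from column 1 (nothing yet, carry-in 0, digits 1 already taken and all letters distinct): K must equal 0, so K=0.
Step 3. [col 1: C + K ≡ C (mod 10)] C=5 is one option consistent with column 1 (C + K ≡ C (mod 10), carry-in 0) — take it, so C=5.
Step 4. [col 2: Q + H ≡ V (mod 10)] column 2 (Q + H ≡ V (mod 10), carry-in 0) doesn't pin H yet; pick H=2 and continue. So H=2.
Step 5. [col 2: Q + H ≡ V (mod 10)] column 2: given H=2, V=1, carry-in 0, and digits 0,1,2,5 already taken and all letters distinct, Q+H≡V (mod 10) forces Q=9, so Q=9.
Step 6. [col 3: K + F ≡ Q (mod 10)] in column 3 we have K+F≡Q with carry-in 1; given K=0, Q=9 and digits 0,1,2,5,9 already taken and all letters distinct, that pins F to 8, so F=8.
Step 7. [col 4: I + I ≡ L (mod 10)] column 4 (I + I ≡ L (mod 10), carry-in 0) doesn't pin I yet; pick I=3 and continue, so I=3.
Step 8. [col 4: I + I ≡ L (mod 10)] from column 4 (I=3, carry-in 0, digits 0,1,2,3,5,8,9 already taken and all letters distinct): L must equal 6. So L=6.
Step 9. [col 5: F + L ≡ P (mod 10)] column 5 reads F+L+carry(0)=P with F=8, L=6; with digits 0,1,2,3,5,6,8,9 already taken and all letters distinct, the only value for P is 4 ⇒ P=4.
Step 10. [col 6: U + I ≡ V (mod 10)] in column 6 we have U+I≡V with carry-in 1; given I=3, V=1 and digits 0,1,2,3,4,5,6,8,9 already taken and all letters distinct, that pins U to 7. So U=7.

Answer: C=5, F=8, H=2, I=3, K=0, L=6, P=4, Q=9, U=7, V=1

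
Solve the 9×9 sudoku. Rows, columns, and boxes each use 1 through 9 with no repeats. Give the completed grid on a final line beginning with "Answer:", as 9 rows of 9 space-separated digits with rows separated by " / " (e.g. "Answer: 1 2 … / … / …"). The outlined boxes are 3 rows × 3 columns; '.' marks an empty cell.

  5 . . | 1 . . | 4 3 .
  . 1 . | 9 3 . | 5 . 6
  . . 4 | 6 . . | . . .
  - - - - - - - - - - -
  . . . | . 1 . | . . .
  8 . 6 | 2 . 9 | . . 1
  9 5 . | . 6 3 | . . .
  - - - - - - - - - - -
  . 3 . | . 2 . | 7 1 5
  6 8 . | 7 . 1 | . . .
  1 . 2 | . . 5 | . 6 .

Step 1. [r9c2∈{4,7,9}] 7 has one home in row 9: r9c2. So r9c2=7.
Step 2. [r2c6∈{2,4,7,8}] r2c6 is the only open cell in row 2 admitting 4, so r2c6=4.
Step 3. [r4c4∈{4,5,8}] across col 4, 5 lands solely at r4c4, so r4c4=5.
Step 4. [r4c7∈{2,3,6,8,9}] row 4 places 6 nowhere but r4c7 ⇒ r4c7=6.
Step 5. [r5c2∈{4}] r5c2 has the single candidate 4 ⇒ r5c2=4.
Step 6. [r4c2∈{2}] nothing but 2 survives at r4c2. So r4c2=2.
Step 7. [r6c4∈{4,8}] in box 5, 4 fits only at r6c4, so r6c4=4.
Step 8. [r4c6∈{7,8}] r4c6 is the only open cell in box 5 admitting 8. So r4c6=8.
Step 9. [r3c2∈{9}] only 9 remains possible at r3c2 ⇒ r3c2=9.
Step 10. [r1c9∈{2,7,8,9}] row 1 places 9 nowhere but r1c9 ⇒ r1c9=9.
Step 11. [r9c4∈{3,8}] r9c4 is the only open cell in col 4 admitting 3. So r9c4=3.
Step 12. [r5c5∈{7}] r5c5 is down to just 7, so r5c5=7.
Step 13. [r4c8∈{4,7,9}] 9 has one home in row 4: r4c8. So r4c8=9.
Step 14. [r4c9∈{3,4,7}] across row 4, 4 lands solely at r4c9 ⇒ r4c9=4.
Step 15. [r9c9∈{8}] r9c9 has the single candidate 8 ⇒ r9c9=8.
Step 16. [r3c1∈{2,3,7}] across row 3, 3 lands solely at r3c1. So r3c1=3.
Step 17. [r4c1∈{7}] nothing but 7 survives at r4c1, so r4c1=7.
Step 18. [r9c7∈{9}] only 9 remains possible at r9c7 ⇒ r9c7=9.
Step 19. [r3c7∈{1,2,8}] across row 3, 1 lands solely at r3c7 ⇒ r3c7=1.
Step 20. [r8c5∈{4,9}] col 5 places 9 nowhere but r8c5. So r8c5=9.
Step 21. [r8c9∈{2,3}] r8c9 is the only open cell in col 9 admitting 3 ⇒ r8c9=3.
Step 22. [r6c7∈{2,8}] in col 7, 8 fits only at r6c7 ⇒ r6c7=8.
Step 23. [r1c5∈{8}] r1c5's peers cover all but 8. So r1c5=8.
Step 24. [r3c8∈{2,7,8}] r3c8 is the only open cell in row 3 admitting 8. So r3c8=8.
Step 25. [r1c6∈{2,7}] in row 1, 2 fits only at r1c6, so r1c6=2.
Step 26. [r3c9∈{2,7}] in row 3, 2 fits only at r3c9. So r3c9=2.
Step 27. [r2c8∈{7}] r2c8 is down to just 7, so r2c8=7.
Step 28. [r8c7∈{2}] nothing but 2 survives at r8c7. So r8c7=2.
Step 29. [r7c6∈{6}] only 6 remains possible at r7c6, so r7c6=6.
Step 30. [r5c8∈{5}] r5c8 has the single candidate 5, so r5c8=5.
Step 31. [r6c9∈{7}] only 7 remains possible at r6c9 ⇒ r6c9=7.
Step 32. [r3c5∈{5}] only 5 remains possible at r3c5, so r3c5=5.
Step 33. [r6c8∈{2}] r6c8 is down to just 2. So r6c8=2.
Step 34. [r8c8∈{4}] only 4 remains possible at r8c8. So r8c8=4.
Step 35. [r7c4∈{8}] r7c4's peers cover all but 8, so r7c4=8.
Step 36. [r9c5∈{4}] only 4 remains possible at r9c5 ⇒ r9c5=4.
Step 37. [r2c1∈{2}] r2c1 is down to just 2. So r2c1=2.
Step 38. [r8c3∈{5}] r8c3's peers cover all but 5. So r8c3=5.
Step 39. [r7c3∈{9}] r7c3 is down to just 9, so r7c3=9.
Step 40. [r1c2∈{6}] r1c2's peers cover all but 6 ⇒ r1c2=6.
Step 41. [r7c1∈{4}] r7c1 is down to just 4. So r7c1=4.
Step 42. [r4c3∈{3}] nothing but 3 survives at r4c3 ⇒ r4c3=3.
Step 43. [r5c7∈{3}] only 3 remains possible at r5c7, so r5c7=3.
Step 44. [r6c3∈{1}] r6c3 is down to just 1 ⇒ r6c3=1.
Step 45. [r2c3∈{8}] r2c3 has the single candidate 8. So r2c3=8.
Step 46. [r3c6∈{7}] only 7 remains possible at r3c6, so r3c6=7.
Step 47. [r1c3∈{7}] r1c3 has the single candidate 7, so r1c3=7.

Answer: 5 6 7 1 8 2 4 3 9 / 2 1 8 9 3 4 5 7 6 / 3 9 4 6 5 7 1 8 2 / 7 2 3 5 1 8 6 9 4 / 8 4 6 2 7 9 3 5 1 / 9 5 1 4 6 3 8 2 7 / 4 3 9 8 2 6 7 1 5 / 6 8 5 7 9 1 2 4 3 / 1 7 2 3 4 5 9 6 8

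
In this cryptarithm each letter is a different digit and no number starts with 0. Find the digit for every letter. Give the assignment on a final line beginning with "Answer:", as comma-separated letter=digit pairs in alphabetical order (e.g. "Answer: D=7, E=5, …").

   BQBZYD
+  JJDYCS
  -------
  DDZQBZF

Step 1. [col 1: D + S ≡ F (mod 10)] several values work for F in column 1 (D + S ≡ F (mod 10), carry-in 0); try F=7, so F=7.
Step 2. [col 1: D + S ≡ F (mod 10)] several values work for S in column 1 (D + S ≡ F (mod 10), carry-in 0); try S=6. So S=6.
Step 3. [col 1: D + S ≡ F (mod 10)] column 1: given S=6, F=7, carry-in 0, and digits 6,7 already taken and all letters distinct, D+S≡F (mod 10) forces D=1 ⇒ D=1.
Step 4. [col 2: Y + C ≡ Z (mod 10)] no forcing yet in column 2 (carry-in 0); Z=3 is free and consistent — try it ⇒ Z=3.
Step 5. [col 2: Y + C ≡ Z (mod 10)] no forcing yet in column 2 (carry-in 0); C=8 is free and consistent — try it. So C=8.
Step 6. [col 2: Y + C ≡ Z (mod 10)] in column 2 we have Y+C≡Z with carry-in 0; given C=8, Z=3 and digits 1,3,6,7,8 already taken and all letters distinct, that pins Y to 5. So Y=5.
Step 7. [col 3: Z + Y ≡ B (mod 10)] column 3 reads Z+Y+carry(1)=B with Z=3, Y=5; with digits 1,3,5,6,7,8 already taken and all letters distinct, the only value for B is 9 ⇒ B=9.
Step 8. [col 4: B + D ≡ Q (mod 10)] from column 4 (B=9, D=1, carry-in 0, digits 1,3,5,6,7,8,9 already taken and all letters distinct): Q must equal 0. So Q=0.
Step 9. [col 5: Q + J ≡ Z (mod 10)] column 5: given Q=0, Z=3, carry-in 1, and digits 0,1,3,5,6,7,8,9 already taken and all letters distinct, Q+J≡Z (mod 10) forces J=2. So J=2.

Answer: B=9, C=8, D=1, F=7, J=2, Q=0, S=6, Y=5, Z=3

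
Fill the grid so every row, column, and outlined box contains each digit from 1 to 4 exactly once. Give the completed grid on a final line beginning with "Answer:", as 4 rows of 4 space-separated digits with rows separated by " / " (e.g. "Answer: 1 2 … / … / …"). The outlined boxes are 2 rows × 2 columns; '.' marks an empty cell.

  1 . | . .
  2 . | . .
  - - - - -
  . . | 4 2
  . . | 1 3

Step 1. [r2c3∈{3}] r2c3's peers cover all but 3. So r2c3=3.
Step 2. [r2c2∈{4}] nothing but 4 survives at r2c2. So r2c2=4.
Step 3. [r3c2∈{1,3}] across row 3, 1 lands solely at r3c2. So r3c2=1.
Step 4. [r1c3∈{2}] r1c3's peers cover all but 2. So r1c3=2.
Step 5. [r4c1∈{4}] r4c1 has the single candidate 4 ⇒ r4c1=4.
Step 6. [r1c2∈{3}] nothing but 3 survives at r1c2, so r1c2=3.
Step 7. [r1c4∈{4}] only 4 remains possible at r1c4. So r1c4=4.
Step 8. [r4c2∈{2}] r4c2's peers cover all but 2, so r4c2=2.
Step 9. [r2c4∈{1}] nothing but 1 survives at r2c4. So r2c4=1.
Step 10. [r3c1∈{3}] only 3 remains possible at r3c1, so r3c1=3.

Answer: 1 3 2 4 / 2 4 3 1 / 3 1 4 2 / 4 2 1 3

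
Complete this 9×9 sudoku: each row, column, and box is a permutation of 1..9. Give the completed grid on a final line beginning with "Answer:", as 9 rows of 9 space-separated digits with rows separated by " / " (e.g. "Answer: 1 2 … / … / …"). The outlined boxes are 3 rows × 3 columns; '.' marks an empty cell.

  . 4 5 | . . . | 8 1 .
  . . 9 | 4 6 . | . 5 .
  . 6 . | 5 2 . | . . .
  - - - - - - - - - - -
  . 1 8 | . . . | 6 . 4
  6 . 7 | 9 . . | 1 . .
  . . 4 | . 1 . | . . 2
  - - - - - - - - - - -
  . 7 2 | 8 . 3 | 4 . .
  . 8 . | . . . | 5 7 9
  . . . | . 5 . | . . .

Step 1. [r6c7∈{3,7,9}] box 6 places 7 nowhere but r6c7 ⇒ r6c7=7.
Step 2. [r9c8∈{2,3,6,8}] across col 8, 2 lands solely at r9c8. So r9c8=2.
Step 3. [r9c7∈{3}] nothing but 3 survives at r9c7. So r9c7=3.
Step 4. [r5c5∈{3,4,8}] col 5 places 8 nowhere but r5c5, so r5c5=8.
Step 5. [r5c8∈{3}] r5c8's peers cover all but 3. So r5c8=3.
Step 6. [r1c1∈{2,3,7}] across row 1, 2 lands solely at r1c1. So r1c1=2.
Step 7. [r2c2∈{3}] r2c2 is down to just 3, so r2c2=3.
Step 8. [r3c3∈{1}] r3c3 has the single candidate 1 ⇒ r3c3=1.
Step 9. [r9c2∈{9}] r9c2's peers cover all but 9. So r9c2=9.
Step 10. [r6c2∈{5}] r6c2 is down to just 5 ⇒ r6c2=5.
Step 11. [r9c3∈{6}] only 6 remains possible at r9c3. So r9c3=6.
Step 12. [r2c9∈{7}] r2c9 is down to just 7 ⇒ r2c9=7.
Step 13. [r5c6∈{2,4,5}] across row 5, 4 lands solely at r5c6, so r5c6=4.
Step 14. [r4c8∈{9}] r4c8 is down to just 9 ⇒ r4c8=9.
Step 15. [r4c1∈{3}] only 3 remains possible at r4c1. So r4c1=3.
Step 16. [r1c5∈{3,7,9}] col 5 places 3 nowhere but r1c5 ⇒ r1c5=3.
Step 17. [r1c4∈{7}] r1c4 is down to just 7 ⇒ r1c4=7.
Step 18. [r9c4∈{1}] only 1 remains possible at r9c4, so r9c4=1.
Step 19. [r6c6∈{6}] nothing but 6 survives at r6c6. So r6c6=6.
Step 20. [r4c6∈{2,5,7}] in row 4, 5 fits only at r4c6 ⇒ r4c6=5.
Step 21. [r7c9∈{1,6}] col 9 places 1 nowhere but r7c9. So r7c9=1.
Step 22. [r2c1∈{8}] r2c1 is down to just 8, so r2c1=8.
Step 23. [r3c6∈{8,9}] across row 3, 8 lands solely at r3c6 ⇒ r3c6=8.
Step 24. [r4c4∈{2}] r4c4's peers cover all but 2, so r4c4=2.
Step 25. [r9c1∈{4}] r9c1 is down to just 4, so r9c1=4.
Step 26. [r8c3∈{3}] r8c3 has the single candidate 3. So r8c3=3.
Step 27. [r3c7∈{9}] r3c7's peers cover all but 9, so r3c7=9.
Step 28. [r6c8∈{8}] r6c8 is down to just 8 ⇒ r6c8=8.
Step 29. [r7c8∈{6}] r7c8 has the single candidate 6. So r7c8=6.
Step 30. [r5c9∈{5}] r5c9 has the single candidate 5 ⇒ r5c9=5.
Step 31. [r7c5∈{9}] nothing but 9 survives at r7c5, so r7c5=9.
Step 32. [r1c6∈{9}] nothing but 9 survives at r1c6, so r1c6=9.
Step 33. [r8c1∈{1}] r8c1's peers cover all but 1, so r8c1=1.
Step 34. [r8c5∈{4}] nothing but 4 survives at r8c5 ⇒ r8c5=4.
Step 35. [r6c1∈{9}] only 9 remains possible at r6c1 ⇒ r6c1=9.
Step 36. [r2c6∈{1}] only 1 remains possible at r2c6. So r2c6=1.
Step 37. [r9c6∈{7}] r9c6 has the single candidate 7, so r9c6=7.
Step 38. [r5c2∈{2}] nothing but 2 survives at r5c2 ⇒ r5c2=2.
Step 39. [r4c5∈{7}] r4c5 is down to just 7, so r4c5=7.
Step 40. [r9c9∈{8}] nothing but 8 survives at r9c9, so r9c9=8.
Step 41. [r8c4∈{6}] only 6 remains possible at r8c4. So r8c4=6.
Step 42. [r8c6∈{2}] nothing but 2 survives at r8c6. So r8c6=2.
Step 43. [r3c9∈{3}] r3c9 is down to just 3 ⇒ r3c9=3.
Step 44. [r2c7∈{2}] r2c7 is down to just 2, so r2c7=2.
Step 45. [r3c1∈{7}] r3c1 is down to just 7 ⇒ r3c1=7.
Step 46. [r6c4∈{3}] r6c4's peers cover all but 3. So r6c4=3.
Step 47. [r1c9∈{6}] only 6 remains possible at r1c9, so r1c9=6.
Step 48. [r3c8∈{4}] r3c8 is down to just 4. So r3c8=4.
Step 49. [r7c1∈{5}] only 5 remains possible at r7c1, so r7c1=5.

Answer: 2 4 5 7 3 9 8 1 6 / 8 3 9 4 6 1 2 5 7 / 7 6 1 5 2 8 9 4 3 / 3 1 8 2 7 5 6 9 4 / 6 2 7 9 8 4 1 3 5 / 9 5 4 3 1 6 7 8 2 / 5 7 2 8 9 3 4 6 1 / 1 8 3 6 4 2 5 7 9 / 4 9 6 1 5 7 3 2 8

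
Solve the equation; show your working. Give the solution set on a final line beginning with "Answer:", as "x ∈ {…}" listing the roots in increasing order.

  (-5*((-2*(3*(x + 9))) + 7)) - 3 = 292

Step 1. [(-5*((-2*(3*(x + 9))) + 7)) - 3 = 292] the outer -3 inverts by adding 3. So sub: -5*((-2*(3*(x + 9))) + 7) = 295.
Step 2. [-5*((-2*(3*(x + 9))) + 7) = 295] -5·(inner) — divide through by -5 ⇒ div: (-2*(3*(x + 9))) + 7 = -59.
Step 3. [(-2*(3*(x + 9))) + 7 = -59] the outer +7 inverts by subtracting 7. So sub: -2*(3*(x + 9)) = -66.
Step 4. [-2*(3*(x + 9)) = -66] leading coefficient -2: divide by -2. So div: 3*(x + 9) = 33.
Step 5. [3*(x + 9) = 33] leading coefficient 3: divide by 3, so div: x + 9 = 11.
Step 6. [x + 9 = 11] peel the +9: subtract 9 from each side. So sub: x = 2.

Answer: x ∈ {2}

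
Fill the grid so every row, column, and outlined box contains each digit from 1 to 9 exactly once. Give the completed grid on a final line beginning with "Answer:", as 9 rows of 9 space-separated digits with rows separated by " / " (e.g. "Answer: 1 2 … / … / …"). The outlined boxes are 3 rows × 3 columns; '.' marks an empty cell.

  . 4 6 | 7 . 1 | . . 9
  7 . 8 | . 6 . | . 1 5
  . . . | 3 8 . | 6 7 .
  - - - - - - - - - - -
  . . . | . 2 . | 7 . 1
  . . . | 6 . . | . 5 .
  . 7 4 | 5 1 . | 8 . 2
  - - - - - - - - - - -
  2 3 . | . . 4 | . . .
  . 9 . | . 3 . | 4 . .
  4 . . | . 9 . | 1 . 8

Step 1. [r8c1∈{1,5,6,8}] across box 7, 8 lands solely at r8c1. So r8c1=8.
Step 2. [r5c9∈{3,4}] across col 9, 3 lands solely at r5c9. So r5c9=3.
Step 3. [r2c2∈{2}] only 2 remains possible at r2c2. So r2c2=2.
Step 4. [r5c7∈{9}] only 9 remains possible at r5c7. So r5c7=9.
Step 5. [r1c1∈{3,5}] 3 has one home in box 1: r1c1 ⇒ r1c1=3.
Step 6. [r6c8∈{6}] r6c8 has the single candidate 6 ⇒ r6c8=6.
Step 7. [r6c1∈{9}] r6c1's peers cover all but 9, so r6c1=9.
Step 8. [r8c8∈{2}] only 2 remains possible at r8c8. So r8c8=2.
Step 9. [r9c2∈{5,6}] across box 7, 6 lands solely at r9c2 ⇒ r9c2=6.
Step 10. [r8c6∈{5,6,7}] col 6 places 6 nowhere but r8c6 ⇒ r8c6=6.
Step 11. [r8c3∈{1,5,7}] row 8 places 5 nowhere but r8c3, so r8c3=5.
Step 12. [r7c3∈{1,7}] r7c3 is the only open cell in box 7 admitting 1 ⇒ r7c3=1.
Step 13. [r9c6∈{2,5,7}] across row 9, 5 lands solely at r9c6. So r9c6=5.
Step 14. [r2c6∈{9}] nothing but 9 survives at r2c6. So r2c6=9.
Step 15. [r7c5∈{7}] r7c5's peers cover all but 7 ⇒ r7c5=7.
Step 16. [r5c1∈{1}] r5c1 is down to just 1 ⇒ r5c1=1.
Step 17. [r4c4∈{4,8,9}] across row 4, 9 lands solely at r4c4. So r4c4=9.
Step 18. [r3c1∈{5}] nothing but 5 survives at r3c1. So r3c1=5.
Step 19. [r5c2∈{8}] r5c2 has the single candidate 8. So r5c2=8.
Step 20. [r6c6∈{3}] r6c6 has the single candidate 3. So r6c6=3.
Step 21. [r9c4∈{2}] r9c4 is down to just 2. So r9c4=2.
Step 22. [r1c5∈{5}] r1c5's peers cover all but 5. So r1c5=5.
Step 23. [r9c8∈{3}] only 3 remains possible at r9c8 ⇒ r9c8=3.
Step 24. [r7c4∈{8}] only 8 remains possible at r7c4, so r7c4=8.
Step 25. [r5c3∈{2}] r5c3 has the single candidate 2. So r5c3=2.
Step 26. [r7c7∈{5}] r7c7 is down to just 5 ⇒ r7c7=5.
Step 27. [r7c8∈{9}] r7c8 is down to just 9, so r7c8=9.
Step 28. [r4c1∈{6}] only 6 remains possible at r4c1 ⇒ r4c1=6.
Step 29. [r8c4∈{1}] only 1 remains possible at r8c4, so r8c4=1.
Step 30. [r3c2∈{1}] r3c2 has the single candidate 1, so r3c2=1.
Step 31. [r1c8∈{8}] r1c8 is down to just 8 ⇒ r1c8=8.
Step 32. [r3c6∈{2}] only 2 remains possible at r3c6 ⇒ r3c6=2.
Step 33. [r5c5∈{4}] r5c5 is down to just 4 ⇒ r5c5=4.
Step 34. [r2c4∈{4}] r2c4 has the single candidate 4 ⇒ r2c4=4.
Step 35. [r4c3∈{3}] r4c3 has the single candidate 3, so r4c3=3.
Step 36. [r8c9∈{7}] r8c9 has the single candidate 7. So r8c9=7.
Step 37. [r9c3∈{7}] r9c3's peers cover all but 7, so r9c3=7.
Step 38. [r4c2∈{5}] only 5 remains possible at r4c2 ⇒ r4c2=5.
Step 39. [r2c7∈{3}] r2c7's peers cover all but 3 ⇒ r2c7=3.
Step 40. [r4c6∈{8}] r4c6 is down to just 8. So r4c6=8.
Step 41. [r3c3∈{9}] r3c3's peers cover all but 9 ⇒ r3c3=9.
Step 42. [r4c8∈{4}] r4c8 is down to just 4, so r4c8=4.
Step 43. [r7c9∈{6}] only 6 remains possible at r7c9, so r7c9=6.
Step 44. [r5c6∈{7}] only 7 remains possible at r5c6 ⇒ r5c6=7.
Step 45. [r1c7∈{2}] only 2 remains possible at r1c7 ⇒ r1c7=2.
Step 46. [r3c9∈{4}] only 4 remains possible at r3c9. So r3c9=4.

Answer: 3 4 6 7 5 1 2 8 9 / 7 2 8 4 6 9 3 1 5 / 5 1 9 3 8 2 6 7 4 / 6 5 3 9 2 8 7 4 1 / 1 8 2 6 4 7 9 5 3 / 9 7 4 5 1 3 8 6 2 / 2 3 1 8 7 4 5 9 6 / 8 9 5 1 3 6 4 2 7 / 4 6 7 2 9 5 1 3 8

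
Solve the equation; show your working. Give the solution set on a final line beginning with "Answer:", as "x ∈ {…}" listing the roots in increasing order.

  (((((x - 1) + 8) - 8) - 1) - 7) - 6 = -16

Step 1. [(((((x - 1) + 8) - 8) - 1) - 7) - 6 = -16] the outer -6 inverts by adding 6. So sub: ((((x - 1) + 8) - 8) - 1) - 7 = -10.
Step 2. [((((x - 1) + 8) - 8) - 1) - 7 = -10] 7 comes off first (add 7), so sub: (((x - 1) + 8) - 8) - 1 = -3.
Step 3. [(((x - 1) + 8) - 8) - 1 = -3] -1 is outermost — add 1 both sides ⇒ sub: ((x - 1) + 8) - 8 = -2.
Step 4. [((x - 1) + 8) - 8 = -2] the outer -8 inverts by adding 8, so sub: (x - 1) + 8 = 6.
Step 5. [(x - 1) + 8 = 6] subtract 8: x sits inside (… + 8) ⇒ sub: x - 1 = -2.
Step 6. [x - 1 = -2] peel the -1: add 1 from each side, so sub: x = -1.

Answer: x ∈ {-1}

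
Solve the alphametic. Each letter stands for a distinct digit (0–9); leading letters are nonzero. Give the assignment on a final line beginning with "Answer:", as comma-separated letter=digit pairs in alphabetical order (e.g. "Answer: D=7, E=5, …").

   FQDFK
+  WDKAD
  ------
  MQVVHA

Step 1. [col 1: K + D ≡ A (mod 10)] no forcing yet in column 1 (carry-in 0); D=5 is free and consistent — try it. So D=5.
Step 2. [col 1: K + D ≡ A (mod 10)] several values work for A in column 1 (K + D ≡ A (mod 10), carry-in 0); try A=7, so A=7.
Step 3. [col 1: K + D ≡ A (mod 10)] column 1: given D=5, A=7, carry-in 0, and digits 5,7 already taken and all letters distinct, K+D≡A (mod 10) forces K=2, so K=2.
Step 4. [M] adding two 5-digit numbers gives at most 5+1 digits, and here it does — M is that final carry and must be 1 ⇒ M=1.
Step 5. [col 2: F + A ≡ H (mod 10)] several values work for H in column 2 (F + A ≡ H (mod 10), carry-in 0); try H=6. So H=6.
Step 6. [col 2: F + A ≡ H (mod 10)] column 2: given A=7, H=6, carry-in 0, and digits 1,2,5,6,7 already taken and all letters distinct, F+A≡H (mod 10) forces F=9 ⇒ F=9.
Step 7. [col 3: D + K ≡ V (mod 10)] column 3 reads D+K+carry(1)=V with D=5, K=2; with digits 1,2,5,6,7,9 already taken and all letters distinct, the only value for V is 8 ⇒ V=8.
Step 8. [col 4: Q + D ≡ V (mod 10)] column 4 reads Q+D+carry(0)=V with D=5, V=8; with digits 1,2,5,6,7,8,9 already taken and all letters distinct, the only value for Q is 3 ⇒ Q=3.
Step 9. [col 5: F + W ≡ Q (mod 10)] from column 5 (F=9, Q=3, carry-in 0, digits 1,2,3,5,6,7,8,9 already taken and all letters distinct): W must equal 4 ⇒ W=4.

Answer: A=7, D=5, F=9, H=6, K=2, M=1, Q=3, V=8, W=4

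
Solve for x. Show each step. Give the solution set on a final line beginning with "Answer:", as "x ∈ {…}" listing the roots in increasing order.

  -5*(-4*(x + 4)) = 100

Step 1. [-5*(-4*(x + 4)) = 100] leading coefficient -5: divide by -5. So div: -4*(x + 4) = -20.
Step 2. [-4*(x + 4) = -20] -4 out front; divide by -4, so div: x + 4 = 5.
Step 3. [x + 4 = 5] the outer +4 inverts by subtracting 4, so sub: x = 1.

Answer: x ∈ {1}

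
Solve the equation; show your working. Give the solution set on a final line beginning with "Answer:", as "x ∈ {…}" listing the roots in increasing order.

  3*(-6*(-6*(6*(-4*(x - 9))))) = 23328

Step 1. [3*(-6*(-6*(6*(-4*(x - 9))))) = 23328] 3·(inner) — divide through by 3, so div: -6*(-6*(6*(-4*(x - 9)))) = 7776.
Step 2. [-6*(-6*(6*(-4*(x - 9)))) = 7776] leading coefficient -6: divide by -6 ⇒ div: -6*(6*(-4*(x - 9))) = -1296.
Step 3. [-6*(6*(-4*(x - 9))) = -1296] -6·(inner) — divide through by -6 ⇒ div: 6*(-4*(x - 9)) = 216.
Step 4. [6*(-4*(x - 9)) = 216] 6 out front; divide by 6. So div: -4*(x - 9) = 36.
Step 5. [-4*(x - 9) = 36] -4·(inner) — divide through by -4. So div: x - 9 = -9.
Step 6. [x - 9 = -9] the outer -9 inverts by adding 9, so sub: x = 0.

Answer: x ∈ {0}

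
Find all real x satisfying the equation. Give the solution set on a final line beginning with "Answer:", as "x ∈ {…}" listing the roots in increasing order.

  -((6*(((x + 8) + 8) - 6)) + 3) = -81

Step 1. [-((6*(((x + 8) + 8) - 6)) + 3) = -81] leading − — multiply by −1. So neg: (6*(((x + 8) + 8) - 6)) + 3 = 81.
Step 2. [(6*(((x + 8) + 8) - 6)) + 3 = 81] +3 is outermost — subtract 3 both sides. So sub: 6*(((x + 8) + 8) - 6) = 78.
Step 3. [6*(((x + 8) + 8) - 6) = 78] divide by the outer 6 ⇒ div: ((x + 8) + 8) - 6 = 13.
Step 4. [((x + 8) + 8) - 6 = 13] peel the -6: add 6 from each side. So sub: (x + 8) + 8 = 19.
Step 5. [(x + 8) + 8 = 19] peel the +8: subtract 8 from each side. So sub: x + 8 = 11.
Step 6. [x + 8 = 11] the outer +8 inverts by subtracting 8, so sub: x = 3.

Answer: x ∈ {3}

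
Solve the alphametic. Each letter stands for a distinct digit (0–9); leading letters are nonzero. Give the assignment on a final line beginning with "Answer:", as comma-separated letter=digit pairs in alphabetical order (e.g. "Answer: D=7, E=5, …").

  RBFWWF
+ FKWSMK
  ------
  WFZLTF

Step 1. [col 1: F + K ≡ F (mod 10)] in column 1 we have F+K≡F with carry-in 0; given nothing yet and all letters distinct, none taken yet, that pins K to 0 ⇒ K=0.
Step 2. [col 1: F + K ≡ F (mod 10)] F=5 is one option consistent with column 1 (F + K ≡ F (mod 10), carry-in 0) — take it, so F=5.
Step 3. [col 2: W + M ≡ T (mod 10)] column 2 (W + M ≡ T (mod 10), carry-in 0) doesn't pin T yet; pick T=8 and continue ⇒ T=8.
Step 4. [col 2: W + M ≡ T (mod 10)] several values work for W in column 2 (W + M ≡ T (mod 10), carry-in 0); try W=7 ⇒ W=7.
Step 5. [col 2: W + M ≡ T (mod 10)] in column 2 we have W+M≡T with carry-in 0; given W=7, T=8 and digits 0,5,7,8 already taken and all letters distinct, that pins M to 1, so M=1.
Step 6. [col 3: W + S ≡ L (mod 10)] column 3 (W + S ≡ L (mod 10), carry-in 0) doesn't pin L yet; pick L=6 and continue, so L=6.
Step 7. [col 3: W + S ≡ L (mod 10)] from column 3 (W=7, L=6, carry-in 0, digits 0,1,5,6,7,8 already taken and all letters distinct): S must equal 9 ⇒ S=9.
Step 8. [col 4: F + W ≡ Z (mod 10)] column 4 reads F+W+carry(1)=Z with F=5, W=7; with digits 0,1,5,6,7,8,9 already taken and all letters distinct, the only value for Z is 3. So Z=3.
Step 9. [col 5: B + K ≡ F (mod 10)] column 5: given K=0, F=5, carry-in 1, and digits 0,1,3,5,6,7,8,9 already taken and all letters distinct, B+K≡F (mod 10) forces B=4, so B=4.
Step 10. [col 6: R + F ≡ W (mod 10)] column 6 reads R+F+carry(0)=W with F=5, W=7; with digits 0,1,3,4,5,6,7,8,9 already taken and all letters distinct, the only value for R is 2, so R=2.

Answer: B=4, F=5, K=0, L=6, M=1, R=2, S=9, T=8, W=7, Z=3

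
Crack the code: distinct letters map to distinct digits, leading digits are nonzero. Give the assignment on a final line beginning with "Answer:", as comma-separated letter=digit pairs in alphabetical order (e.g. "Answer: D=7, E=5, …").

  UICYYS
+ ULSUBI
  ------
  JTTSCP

Step 1. [col 1: S + I ≡ P (mod 10)] no forcing yet in column 1 (carry-in 0); S=9 is free and consistent — try it ⇒ S=9.
Step 2. [col 1: S + I ≡ P (mod 10)] no forcing yet in column 1 (carry-in 0); P=3 is free and consistent — try it. So P=3.
Step 3. [col 1: S + I ≡ P (mod 10)] column 1: given S=9, P=3, carry-in 0, and digits 3,9 already taken and all letters distinct, S+I≡P (mod 10) forces I=4, so I=4.
Step 4. [col 2: Y + B ≡ C (mod 10)] several values work for Y in column 2 (Y + B ≡ C (mod 10), carry-in 1); try Y=7, so Y=7.
Step 5. [col 2: Y + B ≡ C (mod 10)] no forcing yet in column 2 (carry-in 1); B=8 is free and consistent — try it, so B=8.
Step 6. [col 2: Y + B ≡ C (mod 10)] from column 2 (Y=7, B=8, carry-in 1, digits 3,4,7,8,9 already taken and all letters distinct): C must equal 6 ⇒ C=6.
Step 7. [col 3: Y + U ≡ S (mod 10)] column 3 reads Y+U+carry(1)=S with Y=7, S=9; with digits 3,4,6,7,8,9 already taken and all letters distinct, the only value for U is 1 ⇒ U=1.
Step 8. [col 4: C + S ≡ T (mod 10)] column 4: given C=6, S=9, carry-in 0, and digits 1,3,4,6,7,8,9 already taken and all letters distinct, C+S≡T (mod 10) forces T=5, so T=5.
Step 9. [col 5: I + L ≡ T (mod 10)] in column 5 we have I+L≡T with carry-in 1; given I=4, T=5 and digits 1,3,4,5,6,7,8,9 already taken and all letters distinct, that pins L to 0, so L=0.
Step 10. [col 6: U + U ≡ J (mod 10)] in column 6 we have U+U≡J with carry-in 0; given U=1 and digits 0,1,3,4,5,6,7,8,9 already taken and all letters distinct, that pins J to 2 ⇒ J=2.

Answer: B=8, C=6, I=4, J=2, L=0, P=3, S=9, T=5, U=1, Y=7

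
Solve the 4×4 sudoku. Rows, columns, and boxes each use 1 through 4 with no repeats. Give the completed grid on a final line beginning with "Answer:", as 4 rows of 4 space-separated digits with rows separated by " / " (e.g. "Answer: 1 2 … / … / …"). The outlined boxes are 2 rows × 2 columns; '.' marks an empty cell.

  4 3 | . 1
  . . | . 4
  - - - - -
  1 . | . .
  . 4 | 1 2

Step 1. [r2c3∈{2,3}] r2c3 is the only open cell in row 2 admitting 3. So r2c3=3.
Step 2. [r2c2∈{1,2}] 1 has one home in row 2: r2c2, so r2c2=1.
Step 3. [r3c4∈{3}] r3c4 is down to just 3. So r3c4=3.
Step 4. [r3c3∈{4}] only 4 remains possible at r3c3 ⇒ r3c3=4.
Step 5. [r2c1∈{2}] r2c1 has the single candidate 2. So r2c1=2.
Step 6. [r4c1∈{3}] r4c1 is down to just 3, so r4c1=3.
Step 7. [r1c3∈{2}] r1c3 is down to just 2. So r1c3=2.
Step 8. [r3c2∈{2}] only 2 remains possible at r3c2, so r3c2=2.

Answer: 4 3 2 1 / 2 1 3 4 / 1 2 4 3 / 3 4 1 2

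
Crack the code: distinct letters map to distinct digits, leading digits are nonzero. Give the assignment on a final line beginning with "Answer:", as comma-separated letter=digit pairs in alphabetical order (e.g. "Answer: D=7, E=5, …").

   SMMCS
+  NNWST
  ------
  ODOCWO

Step 1. [col 1: S + T ≡ O (mod 10)] column 1 (S + T ≡ O (mod 10), carry-in 0) doesn't pin S yet; pick S=6 and continue, so S=6.
Step 2. [col 1: S + T ≡ O (mod 10)] no forcing yet in column 1 (carry-in 0); O=1 is free and consistent — try it. So O=1.
Step 3. [col 1: S + T ≡ O (mod 10)] in column 1 we have S+T≡O with carry-in 0; given S=6, O=1 and digits 1,6 already taken and all letters distinct, that pins T to 5 ⇒ T=5.
Step 4. [col 2: C + S ≡ W (mod 10)] C=2 is one option consistent with column 2 (C + S ≡ W (mod 10), carry-in 1) — take it ⇒ C=2.
Step 5. [col 2: C + S ≡ W (mod 10)] column 2 reads C+S+carry(1)=W with C=2, S=6; with digits 1,2,5,6 already taken and all letters distinct, the only value for W is 9, so W=9.
Step 6. [col 3: M + W ≡ C (mod 10)] column 3: given W=9, C=2, carry-in 0, and digits 1,2,5,6,9 already taken and all letters distinct, M+W≡C (mod 10) forces M=3, so M=3.
Step 7. [col 4: M + N ≡ O (mod 10)] from column 4 (M=3, O=1, carry-in 1, digits 1,2,3,5,6,9 already taken and all letters distinct): N must equal 7, so N=7.
Step 8. [col 5: S + N ≡ D (mod 10)] in column 5 we have S+N≡D with carry-in 1; given S=6, N=7 and digits 1,2,3,5,6,7,9 already taken and all letters distinct, that pins D to 4 ⇒ D=4.

Answer: C=2, D=4, M=3, N=7, O=1, S=6, T=5, W=9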